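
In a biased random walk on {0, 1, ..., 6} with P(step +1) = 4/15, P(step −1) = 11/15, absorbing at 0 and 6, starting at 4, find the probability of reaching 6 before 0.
P(hit 6 before 0) = (1 − (11/4)^4) / (1 − (11/4)^6) = 2192/16833

Let u_k denote P(reach 6 before 0 | start at k). Boundary: u_0 = 0, u_6 = 1. Recurrence: u_k = 4/15·u_{k+1} + 11/15·u_{k-1} for 1 ≤ k ≤ 5. Try u_k = A + B·r^k with r = q/p = (11/15)/(4/15) = 11/4. Substitution satisfies the recurrence; boundary conditions give:
  u_k = (1 − r^k) / (1 − r^N) = (1 − (11/4)^4) / (1 − (11/4)^6) = 2192/16833.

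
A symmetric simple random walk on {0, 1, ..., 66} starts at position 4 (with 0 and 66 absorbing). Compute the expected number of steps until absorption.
E[τ | X_0 = 4] = 248

Let v_k = E[τ | X_0 = k]. Boundary: v_0 = v_66 = 0. Recurrence: v_k = 1 + (v_{k-1} + v_{k+1})/2 for 1 ≤ k ≤ 65. The particular solution to v_k − (v_{k-1} + v_{k+1})/2 = 1 is v_k = −k^2. Adding homogeneous solution A + B k and matching boundaries gives v_k = k (66 − k). Substituting k = 4: v_4 = 4 · 62 = 248.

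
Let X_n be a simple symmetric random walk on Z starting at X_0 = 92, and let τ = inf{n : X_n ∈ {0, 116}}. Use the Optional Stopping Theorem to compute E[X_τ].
E[X_τ] = 92

X_n is a martingale and τ is a bounded-mean stopping time (indeed τ is finite a.s. with bounded expectation since the walk is in a bounded region). By the OST, E[X_τ] = E[X_0] = 92. Equivalently: E[X_τ] = 116 · P(hit 116 first) + 0 · P(hit 0 first) = 116 · (92/116) = 92.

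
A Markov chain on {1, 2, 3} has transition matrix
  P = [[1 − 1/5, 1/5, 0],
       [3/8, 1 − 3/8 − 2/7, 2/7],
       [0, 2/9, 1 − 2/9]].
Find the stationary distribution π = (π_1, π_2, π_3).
π = (105/233, 56/233, 72/233)

This is a birth-death chain on three states, which satisfies detailed balance: π_1 · P_{12} = π_2 · P_{21} and π_2 · P_{23} = π_3 · P_{32}.
From π_1 · 1/5 = π_2 · 3/8: π_2/π_1 = (1/5)/(3/8) = 8/15.
From π_2 · 2/7 = π_3 · 2/9: π_3/π_2 = (2/7)/(2/9) = 9/7.
Take π_1 proportional to 1; then unnormalized π = (1, 8/15, 24/35). Normalize by dividing by the sum 233/105:
  π = (105/233, 56/233, 72/233).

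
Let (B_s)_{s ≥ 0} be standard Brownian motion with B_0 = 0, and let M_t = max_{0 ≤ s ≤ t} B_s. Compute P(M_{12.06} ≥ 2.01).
P(M_{12.06} ≥ 2.01) = 2·P(B_{12.06} ≥ 2.01) = 2(1 − Φ(2.01/√12.06)) ≈ 0.5627

By the reflection principle for Brownian motion, P(M_t ≥ a) = 2 · P(B_t ≥ a) for a ≥ 0. Since B_t ~ N(0, t), P(B_t ≥ 2.01) = 1 − Φ(2.01/√t) = 1 − Φ(2.01/√12.06) = 1 − Φ(0.5788). So
  P(M_{12.06} ≥ 2.01) = 2(1 − Φ(0.5788)) ≈ 0.5627.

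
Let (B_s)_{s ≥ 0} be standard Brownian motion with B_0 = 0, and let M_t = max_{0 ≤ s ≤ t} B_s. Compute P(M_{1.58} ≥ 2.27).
P(M_{1.58} ≥ 2.27) = 2·P(B_{1.58} ≥ 2.27) = 2(1 − Φ(2.27/√1.58)) ≈ 0.0709

By the reflection principle for Brownian motion, P(M_t ≥ a) = 2 · P(B_t ≥ a) for a ≥ 0. Since B_t ~ N(0, t), P(B_t ≥ 2.27) = 1 − Φ(2.27/√t) = 1 − Φ(2.27/√1.58) = 1 − Φ(1.8059). So
  P(M_{1.58} ≥ 2.27) = 2(1 − Φ(1.8059)) ≈ 0.0709.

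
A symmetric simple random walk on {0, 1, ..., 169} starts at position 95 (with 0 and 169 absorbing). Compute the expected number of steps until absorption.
E[τ | X_0 = 95] = 7030

Let v_k = E[τ | X_0 = k]. Boundary: v_0 = v_169 = 0. Recurrence: v_k = 1 + (v_{k-1} + v_{k+1})/2 for 1 ≤ k ≤ 168. The particular solution to v_k − (v_{k-1} + v_{k+1})/2 = 1 is v_k = −k^2. Adding homogeneous solution A + B k and matching boundaries gives v_k = k (169 − k). Substituting k = 95: v_95 = 95 · 74 = 7030.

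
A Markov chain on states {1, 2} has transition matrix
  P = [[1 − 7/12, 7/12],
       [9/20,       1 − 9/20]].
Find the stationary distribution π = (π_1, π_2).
π_1 = 27/62, π_2 = 35/62

Solve πP = π with π_1 + π_2 = 1. From πP = π: π_1 · (1 − 7/12) + π_2 · 9/20 = π_1 ⇒ π_2 · 9/20 = π_1 · 7/12 ⇒ π_2/π_1 = (7/12)/(9/20) = 35/27. Together with π_1 + π_2 = 1:
  π_1 = (9/20)/(7/12 + 9/20) = (9/20)/(31/30) = 27/62,
  π_2 = (7/12)/(7/12 + 9/20) = (7/12)/(31/30) = 35/62.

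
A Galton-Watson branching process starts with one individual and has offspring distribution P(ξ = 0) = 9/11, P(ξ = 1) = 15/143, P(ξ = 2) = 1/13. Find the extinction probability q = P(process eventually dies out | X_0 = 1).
q = 1

Mean offspring μ = 0·9/11 + 1·15/143 + 2·1/13 = 37/143 ≤ 1. For μ ≤ 1 with offspring not concentrated at 1, the Galton-Watson process goes extinct almost surely, so q = 1.
(Algebraic check: The pgf is f(s) = 9/11 + 15/143·s + 1/13·s². The extinction probability q is the smallest fixed point of f in [0, 1]. Setting s = f(s):
  1/13·s² + (15/143 − 1)·s + 9/11 = 0
  1/13·s² − (9/11 + 1/13)·s + 9/11 = 0
which factors as (s − 1)·(1/13·s − 9/11) = 0, giving roots s = 1 and s = (9/11)/(1/13) = 117/11. Since 117/11 ≥ 1, the smallest root in [0, 1] is s = 1.)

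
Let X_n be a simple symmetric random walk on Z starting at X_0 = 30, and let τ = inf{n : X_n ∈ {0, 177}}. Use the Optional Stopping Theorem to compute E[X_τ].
E[X_τ] = 30

X_n is a martingale and τ is a bounded-mean stopping time (indeed τ is finite a.s. with bounded expectation since the walk is in a bounded region). By the OST, E[X_τ] = E[X_0] = 30. Equivalently: E[X_τ] = 177 · P(hit 177 first) + 0 · P(hit 0 first) = 177 · (30/177) = 30.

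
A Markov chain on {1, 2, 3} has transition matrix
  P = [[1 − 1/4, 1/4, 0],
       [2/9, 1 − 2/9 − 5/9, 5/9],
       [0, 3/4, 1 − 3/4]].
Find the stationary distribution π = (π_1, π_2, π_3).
π = (24/71, 27/71, 20/71)

This is a birth-death chain on three states, which satisfies detailed balance: π_1 · P_{12} = π_2 · P_{21} and π_2 · P_{23} = π_3 · P_{32}.
From π_1 · 1/4 = π_2 · 2/9: π_2/π_1 = (1/4)/(2/9) = 9/8.
From π_2 · 5/9 = π_3 · 3/4: π_3/π_2 = (5/9)/(3/4) = 20/27.
Take π_1 proportional to 1; then unnormalized π = (1, 9/8, 5/6). Normalize by dividing by the sum 71/24:
  π = (24/71, 27/71, 20/71).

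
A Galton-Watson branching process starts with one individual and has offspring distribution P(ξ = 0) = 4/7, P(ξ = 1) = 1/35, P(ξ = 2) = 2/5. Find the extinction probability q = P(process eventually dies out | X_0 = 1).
q = 1

Mean offspring μ = 0·4/7 + 1·1/35 + 2·2/5 = 29/35 ≤ 1. For μ ≤ 1 with offspring not concentrated at 1, the Galton-Watson process goes extinct almost surely, so q = 1.
(Algebraic check: The pgf is f(s) = 4/7 + 1/35·s + 2/5·s². The extinction probability q is the smallest fixed point of f in [0, 1]. Setting s = f(s):
  2/5·s² + (1/35 − 1)·s + 4/7 = 0
  2/5·s² − (4/7 + 2/5)·s + 4/7 = 0
which factors as (s − 1)·(2/5·s − 4/7) = 0, giving roots s = 1 and s = (4/7)/(2/5) = 10/7. Since 10/7 ≥ 1, the smallest root in [0, 1] is s = 1.)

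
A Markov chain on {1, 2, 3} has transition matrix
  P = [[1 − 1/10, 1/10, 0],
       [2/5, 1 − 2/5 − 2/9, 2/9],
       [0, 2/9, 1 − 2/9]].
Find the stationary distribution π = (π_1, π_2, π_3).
π = (2/3, 1/6, 1/6)

This is a birth-death chain on three states, which satisfies detailed balance: π_1 · P_{12} = π_2 · P_{21} and π_2 · P_{23} = π_3 · P_{32}.
From π_1 · 1/10 = π_2 · 2/5: π_2/π_1 = (1/10)/(2/5) = 1/4.
From π_2 · 2/9 = π_3 · 2/9: π_3/π_2 = (2/9)/(2/9) = 1.
Take π_1 proportional to 1; then unnormalized π = (1, 1/4, 1/4). Normalize by dividing by the sum 3/2:
  π = (2/3, 1/6, 1/6).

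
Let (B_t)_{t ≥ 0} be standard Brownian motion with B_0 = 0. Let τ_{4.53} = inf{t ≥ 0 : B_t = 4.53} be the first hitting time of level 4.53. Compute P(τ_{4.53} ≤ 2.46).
P(τ_{4.53} ≤ 2.46) = 2(1 − Φ(4.53/√2.46)) = 2(1 − Φ(2.8882)) ≈ 0.0039

By the reflection principle for standard BM, P(τ_b ≤ t) = 2 · P(B_t ≥ b). Since B_t ~ N(0, t), P(B_t ≥ 4.53) = 1 − Φ(4.53/√t) = 1 − Φ(4.53/√2.46) = 1 − Φ(2.8882) ≈ 0.00194. Doubling: P(τ_{4.53} ≤ 2.46) ≈ 2 · 0.00194 = 0.00388 ≈ 0.0039.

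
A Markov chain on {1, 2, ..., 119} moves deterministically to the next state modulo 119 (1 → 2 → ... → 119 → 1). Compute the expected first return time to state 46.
E[T_46 | X_0 = 46] = 119

The chain cycles deterministically, so starting at state 46 it returns in exactly 119 steps. Equivalently, the stationary distribution is uniform π_j = 1/119 for every state j, so by Kac's formula E[T_46] = 1/π_46 = 119.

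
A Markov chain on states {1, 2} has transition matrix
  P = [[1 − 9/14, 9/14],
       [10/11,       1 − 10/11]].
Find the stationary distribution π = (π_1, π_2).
π_1 = 140/239, π_2 = 99/239

Solve πP = π with π_1 + π_2 = 1. From πP = π: π_1 · (1 − 9/14) + π_2 · 10/11 = π_1 ⇒ π_2 · 10/11 = π_1 · 9/14 ⇒ π_2/π_1 = (9/14)/(10/11) = 99/140. Together with π_1 + π_2 = 1:
  π_1 = (10/11)/(9/14 + 10/11) = (10/11)/(239/154) = 140/239,
  π_2 = (9/14)/(9/14 + 10/11) = (9/14)/(239/154) = 99/239.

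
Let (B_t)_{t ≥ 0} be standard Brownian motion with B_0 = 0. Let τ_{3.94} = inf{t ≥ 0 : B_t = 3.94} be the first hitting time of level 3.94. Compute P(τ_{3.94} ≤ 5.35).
P(τ_{3.94} ≤ 5.35) = 2(1 − Φ(3.94/√5.35)) = 2(1 − Φ(1.7034)) ≈ 0.0885

By the reflection principle for standard BM, P(τ_b ≤ t) = 2 · P(B_t ≥ b). Since B_t ~ N(0, t), P(B_t ≥ 3.94) = 1 − Φ(3.94/√t) = 1 − Φ(3.94/√5.35) = 1 − Φ(1.7034) ≈ 0.04425. Doubling: P(τ_{3.94} ≤ 5.35) ≈ 2 · 0.04425 = 0.08850 ≈ 0.0885.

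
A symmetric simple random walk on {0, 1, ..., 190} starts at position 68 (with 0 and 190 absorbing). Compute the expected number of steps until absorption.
E[τ | X_0 = 68] = 8296

Let v_k = E[τ | X_0 = k]. Boundary: v_0 = v_190 = 0. Recurrence: v_k = 1 + (v_{k-1} + v_{k+1})/2 for 1 ≤ k ≤ 189. The particular solution to v_k − (v_{k-1} + v_{k+1})/2 = 1 is v_k = −k^2. Adding homogeneous solution A + B k and matching boundaries gives v_k = k (190 − k). Substituting k = 68: v_68 = 68 · 122 = 8296.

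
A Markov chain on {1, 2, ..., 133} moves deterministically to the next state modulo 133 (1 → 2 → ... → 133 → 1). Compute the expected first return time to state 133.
E[T_133 | X_0 = 133] = 133

The chain cycles deterministically, so starting at state 133 it returns in exactly 133 steps. Equivalently, the stationary distribution is uniform π_j = 1/133 for every state j, so by Kac's formula E[T_133] = 1/π_133 = 133.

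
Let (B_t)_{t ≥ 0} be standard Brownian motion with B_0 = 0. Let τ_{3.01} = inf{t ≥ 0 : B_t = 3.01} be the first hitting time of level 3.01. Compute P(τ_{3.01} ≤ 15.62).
P(τ_{3.01} ≤ 15.62) = 2(1 − Φ(3.01/√15.62)) = 2(1 − Φ(0.7616)) ≈ 0.4463

By the reflection principle for standard BM, P(τ_b ≤ t) = 2 · P(B_t ≥ b). Since B_t ~ N(0, t), P(B_t ≥ 3.01) = 1 − Φ(3.01/√t) = 1 − Φ(3.01/√15.62) = 1 − Φ(0.7616) ≈ 0.22315. Doubling: P(τ_{3.01} ≤ 15.62) ≈ 2 · 0.22315 = 0.44630 ≈ 0.4463.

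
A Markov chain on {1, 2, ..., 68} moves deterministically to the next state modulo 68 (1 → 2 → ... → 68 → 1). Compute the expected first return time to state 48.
E[T_48 | X_0 = 48] = 68

The chain cycles deterministically, so starting at state 48 it returns in exactly 68 steps. Equivalently, the stationary distribution is uniform π_j = 1/68 for every state j, so by Kac's formula E[T_48] = 1/π_48 = 68.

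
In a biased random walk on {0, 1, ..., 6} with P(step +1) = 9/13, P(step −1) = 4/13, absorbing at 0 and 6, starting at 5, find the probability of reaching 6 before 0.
P(hit 6 before 0) = (1 − (4/9)^5) / (1 − (4/9)^6) = 104445/105469

Let u_k denote P(reach 6 before 0 | start at k). Boundary: u_0 = 0, u_6 = 1. Recurrence: u_k = 9/13·u_{k+1} + 4/13·u_{k-1} for 1 ≤ k ≤ 5. Try u_k = A + B·r^k with r = q/p = (4/13)/(9/13) = 4/9. Substitution satisfies the recurrence; boundary conditions give:
  u_k = (1 − r^k) / (1 − r^N) = (1 − (4/9)^5) / (1 − (4/9)^6) = 104445/105469.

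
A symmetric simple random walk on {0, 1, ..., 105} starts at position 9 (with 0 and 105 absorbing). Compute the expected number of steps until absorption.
E[τ | X_0 = 9] = 864

Let v_k = E[τ | X_0 = k]. Boundary: v_0 = v_105 = 0. Recurrence: v_k = 1 + (v_{k-1} + v_{k+1})/2 for 1 ≤ k ≤ 104. The particular solution to v_k − (v_{k-1} + v_{k+1})/2 = 1 is v_k = −k^2. Adding homogeneous solution A + B k and matching boundaries gives v_k = k (105 − k). Substituting k = 9: v_9 = 9 · 96 = 864.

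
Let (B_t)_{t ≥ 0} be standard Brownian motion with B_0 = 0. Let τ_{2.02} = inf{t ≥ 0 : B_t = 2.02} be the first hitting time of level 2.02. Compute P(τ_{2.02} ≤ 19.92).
P(τ_{2.02} ≤ 19.92) = 2(1 − Φ(2.02/√19.92)) = 2(1 − Φ(0.4526)) ≈ 0.6508

By the reflection principle for standard BM, P(τ_b ≤ t) = 2 · P(B_t ≥ b). Since B_t ~ N(0, t), P(B_t ≥ 2.02) = 1 − Φ(2.02/√t) = 1 − Φ(2.02/√19.92) = 1 − Φ(0.4526) ≈ 0.32542. Doubling: P(τ_{2.02} ≤ 19.92) ≈ 2 · 0.32542 = 0.65084 ≈ 0.6508.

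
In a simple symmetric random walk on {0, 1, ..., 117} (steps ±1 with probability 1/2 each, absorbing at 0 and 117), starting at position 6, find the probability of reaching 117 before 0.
P(hit 117 before 0) = 6/117 = 2/39

Let u_k = P(hit 117 before 0 | start at k). Then u_0 = 0, u_117 = 1, and u_k = u_{k-1}/2 + u_{k+1}/2 for 1 ≤ k ≤ 116. This harmonic recurrence is solved by u_k = k/117, giving u_6 = 6/117 = 2/39.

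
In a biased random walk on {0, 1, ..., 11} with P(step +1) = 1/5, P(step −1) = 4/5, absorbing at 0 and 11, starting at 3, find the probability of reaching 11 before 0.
P(hit 11 before 0) = (1 − (4)^3) / (1 − (4)^11) = 21/1398101

Let u_k denote P(reach 11 before 0 | start at k). Boundary: u_0 = 0, u_11 = 1. Recurrence: u_k = 1/5·u_{k+1} + 4/5·u_{k-1} for 1 ≤ k ≤ 10. Try u_k = A + B·r^k with r = q/p = (4/5)/(1/5) = 4. Substitution satisfies the recurrence; boundary conditions give:
  u_k = (1 − r^k) / (1 − r^N) = (1 − (4)^3) / (1 − (4)^11) = 21/1398101.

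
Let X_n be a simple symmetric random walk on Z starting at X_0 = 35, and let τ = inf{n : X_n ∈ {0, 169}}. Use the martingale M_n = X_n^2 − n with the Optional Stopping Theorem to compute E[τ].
E[τ] = 4690

M_n = X_n^2 − n is a martingale (since E[X_{n+1}^2 | F_n] = X_n^2 + 1). By OST (τ has finite mean in a bounded region), E[M_τ] = E[M_0] = X_0^2 − 0 = 35^2 = 1225. Also E[M_τ] = E[X_τ^2] − E[τ]. The walk exits at 0 or 169, with P(hit 169 first) = 35/169, so E[X_τ^2] = 169^2 · 35/169 + 0 = 5915. Thus E[τ] = E[X_τ^2] − E[M_τ] = 5915 − 1225 = 4690 = 35(169 − 35) = 4690.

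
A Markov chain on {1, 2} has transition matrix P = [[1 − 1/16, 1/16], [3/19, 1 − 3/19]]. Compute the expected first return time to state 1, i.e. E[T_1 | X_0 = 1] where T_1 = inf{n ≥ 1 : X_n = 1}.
E[T_1 | X_0 = 1] = 1/π_1 = 67/48

For an irreducible recurrent Markov chain with stationary distribution π, E[T_i | X_0 = i] = 1/π_i (Kac's formula). Here π_1 = (3/19)/(1/16 + 3/19) = (3/19)/(67/304) = 48/67, so E[T_1 | X_0 = 1] = 1/π_1 = (1/16 + 3/19)/(3/19) = (67/304)/(3/19) = 67/48.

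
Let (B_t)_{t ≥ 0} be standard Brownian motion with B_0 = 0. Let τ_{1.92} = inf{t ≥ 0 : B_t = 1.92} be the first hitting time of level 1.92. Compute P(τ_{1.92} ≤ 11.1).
P(τ_{1.92} ≤ 11.1) = 2(1 − Φ(1.92/√11.1)) = 2(1 − Φ(0.5763)) ≈ 0.5644

By the reflection principle for standard BM, P(τ_b ≤ t) = 2 · P(B_t ≥ b). Since B_t ~ N(0, t), P(B_t ≥ 1.92) = 1 − Φ(1.92/√t) = 1 − Φ(1.92/√11.1) = 1 − Φ(0.5763) ≈ 0.28221. Doubling: P(τ_{1.92} ≤ 11.1) ≈ 2 · 0.28221 = 0.56442 ≈ 0.5644.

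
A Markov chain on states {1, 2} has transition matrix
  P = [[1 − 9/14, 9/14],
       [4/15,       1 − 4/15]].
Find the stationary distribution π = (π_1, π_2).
π_1 = 56/191, π_2 = 135/191

Solve πP = π with π_1 + π_2 = 1. From πP = π: π_1 · (1 − 9/14) + π_2 · 4/15 = π_1 ⇒ π_2 · 4/15 = π_1 · 9/14 ⇒ π_2/π_1 = (9/14)/(4/15) = 135/56. Together with π_1 + π_2 = 1:
  π_1 = (4/15)/(9/14 + 4/15) = (4/15)/(191/210) = 56/191,
  π_2 = (9/14)/(9/14 + 4/15) = (9/14)/(191/210) = 135/191.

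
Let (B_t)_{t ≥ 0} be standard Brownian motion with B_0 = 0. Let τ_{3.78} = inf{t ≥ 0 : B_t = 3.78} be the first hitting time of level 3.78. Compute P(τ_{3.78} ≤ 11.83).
P(τ_{3.78} ≤ 11.83) = 2(1 − Φ(3.78/√11.83)) = 2(1 − Φ(1.0990)) ≈ 0.2718

By the reflection principle for standard BM, P(τ_b ≤ t) = 2 · P(B_t ≥ b). Since B_t ~ N(0, t), P(B_t ≥ 3.78) = 1 − Φ(3.78/√t) = 1 − Φ(3.78/√11.83) = 1 − Φ(1.0990) ≈ 0.13588. Doubling: P(τ_{3.78} ≤ 11.83) ≈ 2 · 0.13588 = 0.27176 ≈ 0.2718.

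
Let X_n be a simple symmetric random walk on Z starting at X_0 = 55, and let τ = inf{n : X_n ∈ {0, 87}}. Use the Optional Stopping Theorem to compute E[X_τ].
E[X_τ] = 55

X_n is a martingale and τ is a bounded-mean stopping time (indeed τ is finite a.s. with bounded expectation since the walk is in a bounded region). By the OST, E[X_τ] = E[X_0] = 55. Equivalently: E[X_τ] = 87 · P(hit 87 first) + 0 · P(hit 0 first) = 87 · (55/87) = 55.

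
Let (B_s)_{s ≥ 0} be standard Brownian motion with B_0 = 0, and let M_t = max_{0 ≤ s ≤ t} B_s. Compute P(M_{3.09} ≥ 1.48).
P(M_{3.09} ≥ 1.48) = 2·P(B_{3.09} ≥ 1.48) = 2(1 − Φ(1.48/√3.09)) ≈ 0.3998

By the reflection principle for Brownian motion, P(M_t ≥ a) = 2 · P(B_t ≥ a) for a ≥ 0. Since B_t ~ N(0, t), P(B_t ≥ 1.48) = 1 − Φ(1.48/√t) = 1 − Φ(1.48/√3.09) = 1 − Φ(0.8419). So
  P(M_{3.09} ≥ 1.48) = 2(1 − Φ(0.8419)) ≈ 0.3998.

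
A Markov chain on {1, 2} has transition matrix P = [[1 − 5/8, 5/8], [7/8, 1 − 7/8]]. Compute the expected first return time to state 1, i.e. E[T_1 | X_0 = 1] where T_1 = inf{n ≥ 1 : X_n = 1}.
E[T_1 | X_0 = 1] = 1/π_1 = 12/7

For an irreducible recurrent Markov chain with stationary distribution π, E[T_i | X_0 = i] = 1/π_i (Kac's formula). Here π_1 = (7/8)/(5/8 + 7/8) = (7/8)/(3/2) = 7/12, so E[T_1 | X_0 = 1] = 1/π_1 = (5/8 + 7/8)/(7/8) = (3/2)/(7/8) = 12/7.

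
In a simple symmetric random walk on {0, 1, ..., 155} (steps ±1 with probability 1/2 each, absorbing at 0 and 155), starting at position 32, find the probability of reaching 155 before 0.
P(hit 155 before 0) = 32/155

Let u_k = P(hit 155 before 0 | start at k). Then u_0 = 0, u_155 = 1, and u_k = u_{k-1}/2 + u_{k+1}/2 for 1 ≤ k ≤ 154. This harmonic recurrence is solved by u_k = k/155, giving u_32 = 32/155.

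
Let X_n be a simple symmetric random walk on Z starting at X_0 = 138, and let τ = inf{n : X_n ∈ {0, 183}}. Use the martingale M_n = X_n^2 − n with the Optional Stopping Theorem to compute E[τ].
E[τ] = 6210

M_n = X_n^2 − n is a martingale (since E[X_{n+1}^2 | F_n] = X_n^2 + 1). By OST (τ has finite mean in a bounded region), E[M_τ] = E[M_0] = X_0^2 − 0 = 138^2 = 19044. Also E[M_τ] = E[X_τ^2] − E[τ]. The walk exits at 0 or 183, with P(hit 183 first) = 138/183, so E[X_τ^2] = 183^2 · 138/183 + 0 = 25254. Thus E[τ] = E[X_τ^2] − E[M_τ] = 25254 − 19044 = 6210 = 138(183 − 138) = 6210.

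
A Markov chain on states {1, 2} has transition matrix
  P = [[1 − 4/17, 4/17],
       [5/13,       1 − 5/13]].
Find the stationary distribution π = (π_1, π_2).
π_1 = 85/137, π_2 = 52/137

Solve πP = π with π_1 + π_2 = 1. From πP = π: π_1 · (1 − 4/17) + π_2 · 5/13 = π_1 ⇒ π_2 · 5/13 = π_1 · 4/17 ⇒ π_2/π_1 = (4/17)/(5/13) = 52/85. Together with π_1 + π_2 = 1:
  π_1 = (5/13)/(4/17 + 5/13) = (5/13)/(137/221) = 85/137,
  π_2 = (4/17)/(4/17 + 5/13) = (4/17)/(137/221) = 52/137.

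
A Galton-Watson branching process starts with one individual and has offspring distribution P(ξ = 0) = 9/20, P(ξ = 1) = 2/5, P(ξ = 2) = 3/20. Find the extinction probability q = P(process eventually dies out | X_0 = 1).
q = 1

Mean offspring μ = 0·9/20 + 1·2/5 + 2·3/20 = 7/10 ≤ 1. For μ ≤ 1 with offspring not concentrated at 1, the Galton-Watson process goes extinct almost surely, so q = 1.
(Algebraic check: The pgf is f(s) = 9/20 + 2/5·s + 3/20·s². The extinction probability q is the smallest fixed point of f in [0, 1]. Setting s = f(s):
  3/20·s² + (2/5 − 1)·s + 9/20 = 0
  3/20·s² − (9/20 + 3/20)·s + 9/20 = 0
which factors as (s − 1)·(3/20·s − 9/20) = 0, giving roots s = 1 and s = (9/20)/(3/20) = 3. Since 3 ≥ 1, the smallest root in [0, 1] is s = 1.)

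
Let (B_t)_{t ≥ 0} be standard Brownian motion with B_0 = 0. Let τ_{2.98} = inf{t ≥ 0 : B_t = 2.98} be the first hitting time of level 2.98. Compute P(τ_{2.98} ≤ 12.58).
P(τ_{2.98} ≤ 12.58) = 2(1 − Φ(2.98/√12.58)) = 2(1 − Φ(0.8402)) ≈ 0.4008

By the reflection principle for standard BM, P(τ_b ≤ t) = 2 · P(B_t ≥ b). Since B_t ~ N(0, t), P(B_t ≥ 2.98) = 1 − Φ(2.98/√t) = 1 − Φ(2.98/√12.58) = 1 − Φ(0.8402) ≈ 0.20040. Doubling: P(τ_{2.98} ≤ 12.58) ≈ 2 · 0.20040 = 0.40080 ≈ 0.4008.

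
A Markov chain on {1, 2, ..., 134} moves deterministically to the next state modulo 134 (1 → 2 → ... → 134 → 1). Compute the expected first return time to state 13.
E[T_13 | X_0 = 13] = 134

The chain cycles deterministically, so starting at state 13 it returns in exactly 134 steps. Equivalently, the stationary distribution is uniform π_j = 1/134 for every state j, so by Kac's formula E[T_13] = 1/π_13 = 134.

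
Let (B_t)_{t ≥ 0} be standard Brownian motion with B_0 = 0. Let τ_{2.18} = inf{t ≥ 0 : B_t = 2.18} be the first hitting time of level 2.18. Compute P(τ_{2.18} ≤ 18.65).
P(τ_{2.18} ≤ 18.65) = 2(1 − Φ(2.18/√18.65)) = 2(1 − Φ(0.5048)) ≈ 0.6137

By the reflection principle for standard BM, P(τ_b ≤ t) = 2 · P(B_t ≥ b). Since B_t ~ N(0, t), P(B_t ≥ 2.18) = 1 − Φ(2.18/√t) = 1 − Φ(2.18/√18.65) = 1 − Φ(0.5048) ≈ 0.30685. Doubling: P(τ_{2.18} ≤ 18.65) ≈ 2 · 0.30685 = 0.61370 ≈ 0.6137.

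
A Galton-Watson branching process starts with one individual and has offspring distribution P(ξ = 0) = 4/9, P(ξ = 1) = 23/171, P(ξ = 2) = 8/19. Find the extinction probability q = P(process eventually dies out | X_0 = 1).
q = 1

Mean offspring μ = 0·4/9 + 1·23/171 + 2·8/19 = 167/171 ≤ 1. For μ ≤ 1 with offspring not concentrated at 1, the Galton-Watson process goes extinct almost surely, so q = 1.
(Algebraic check: The pgf is f(s) = 4/9 + 23/171·s + 8/19·s². The extinction probability q is the smallest fixed point of f in [0, 1]. Setting s = f(s):
  8/19·s² + (23/171 − 1)·s + 4/9 = 0
  8/19·s² − (4/9 + 8/19)·s + 4/9 = 0
which factors as (s − 1)·(8/19·s − 4/9) = 0, giving roots s = 1 and s = (4/9)/(8/19) = 19/18. Since 19/18 ≥ 1, the smallest root in [0, 1] is s = 1.)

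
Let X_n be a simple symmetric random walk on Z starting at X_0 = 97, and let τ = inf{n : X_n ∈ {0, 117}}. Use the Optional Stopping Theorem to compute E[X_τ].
E[X_τ] = 97

X_n is a martingale and τ is a bounded-mean stopping time (indeed τ is finite a.s. with bounded expectation since the walk is in a bounded region). By the OST, E[X_τ] = E[X_0] = 97. Equivalently: E[X_τ] = 117 · P(hit 117 first) + 0 · P(hit 0 first) = 117 · (97/117) = 97.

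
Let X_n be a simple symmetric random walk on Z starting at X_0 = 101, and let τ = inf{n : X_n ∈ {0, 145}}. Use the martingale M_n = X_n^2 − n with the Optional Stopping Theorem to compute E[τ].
E[τ] = 4444

M_n = X_n^2 − n is a martingale (since E[X_{n+1}^2 | F_n] = X_n^2 + 1). By OST (τ has finite mean in a bounded region), E[M_τ] = E[M_0] = X_0^2 − 0 = 101^2 = 10201. Also E[M_τ] = E[X_τ^2] − E[τ]. The walk exits at 0 or 145, with P(hit 145 first) = 101/145, so E[X_τ^2] = 145^2 · 101/145 + 0 = 14645. Thus E[τ] = E[X_τ^2] − E[M_τ] = 14645 − 10201 = 4444 = 101(145 − 101) = 4444.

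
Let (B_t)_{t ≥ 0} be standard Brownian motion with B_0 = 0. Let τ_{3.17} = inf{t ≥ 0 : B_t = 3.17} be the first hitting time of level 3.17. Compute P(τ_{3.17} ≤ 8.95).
P(τ_{3.17} ≤ 8.95) = 2(1 − Φ(3.17/√8.95)) = 2(1 − Φ(1.0596)) ≈ 0.2893

By the reflection principle for standard BM, P(τ_b ≤ t) = 2 · P(B_t ≥ b). Since B_t ~ N(0, t), P(B_t ≥ 3.17) = 1 − Φ(3.17/√t) = 1 − Φ(3.17/√8.95) = 1 − Φ(1.0596) ≈ 0.14466. Doubling: P(τ_{3.17} ≤ 8.95) ≈ 2 · 0.14466 = 0.28932 ≈ 0.2893.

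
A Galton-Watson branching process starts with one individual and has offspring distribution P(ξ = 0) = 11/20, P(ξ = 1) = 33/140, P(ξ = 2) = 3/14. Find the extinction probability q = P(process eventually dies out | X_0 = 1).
q = 1

Mean offspring μ = 0·11/20 + 1·33/140 + 2·3/14 = 93/140 ≤ 1. For μ ≤ 1 with offspring not concentrated at 1, the Galton-Watson process goes extinct almost surely, so q = 1.
(Algebraic check: The pgf is f(s) = 11/20 + 33/140·s + 3/14·s². The extinction probability q is the smallest fixed point of f in [0, 1]. Setting s = f(s):
  3/14·s² + (33/140 − 1)·s + 11/20 = 0
  3/14·s² − (11/20 + 3/14)·s + 11/20 = 0
which factors as (s − 1)·(3/14·s − 11/20) = 0, giving roots s = 1 and s = (11/20)/(3/14) = 77/30. Since 77/30 ≥ 1, the smallest root in [0, 1] is s = 1.)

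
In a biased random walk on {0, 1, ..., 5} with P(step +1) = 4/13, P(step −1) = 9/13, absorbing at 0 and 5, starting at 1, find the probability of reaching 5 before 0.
P(hit 5 before 0) = (1 − (9/4)^1) / (1 − (9/4)^5) = 256/11605

Let u_k denote P(reach 5 before 0 | start at k). Boundary: u_0 = 0, u_5 = 1. Recurrence: u_k = 4/13·u_{k+1} + 9/13·u_{k-1} for 1 ≤ k ≤ 4. Try u_k = A + B·r^k with r = q/p = (9/13)/(4/13) = 9/4. Substitution satisfies the recurrence; boundary conditions give:
  u_k = (1 − r^k) / (1 − r^N) = (1 − (9/4)^1) / (1 − (9/4)^5) = 256/11605.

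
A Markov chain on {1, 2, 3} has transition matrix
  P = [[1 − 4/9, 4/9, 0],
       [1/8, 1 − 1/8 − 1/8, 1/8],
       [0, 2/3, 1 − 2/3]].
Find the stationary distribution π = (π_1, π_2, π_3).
π = (9/47, 32/47, 6/47)

This is a birth-death chain on three states, which satisfies detailed balance: π_1 · P_{12} = π_2 · P_{21} and π_2 · P_{23} = π_3 · P_{32}.
From π_1 · 4/9 = π_2 · 1/8: π_2/π_1 = (4/9)/(1/8) = 32/9.
From π_2 · 1/8 = π_3 · 2/3: π_3/π_2 = (1/8)/(2/3) = 3/16.
Take π_1 proportional to 1; then unnormalized π = (1, 32/9, 2/3). Normalize by dividing by the sum 47/9:
  π = (9/47, 32/47, 6/47).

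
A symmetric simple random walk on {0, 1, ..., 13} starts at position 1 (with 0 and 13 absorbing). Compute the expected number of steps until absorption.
E[τ | X_0 = 1] = 12

Let v_k = E[τ | X_0 = k]. Boundary: v_0 = v_13 = 0. Recurrence: v_k = 1 + (v_{k-1} + v_{k+1})/2 for 1 ≤ k ≤ 12. The particular solution to v_k − (v_{k-1} + v_{k+1})/2 = 1 is v_k = −k^2. Adding homogeneous solution A + B k and matching boundaries gives v_k = k (13 − k). Substituting k = 1: v_1 = 1 · 12 = 12.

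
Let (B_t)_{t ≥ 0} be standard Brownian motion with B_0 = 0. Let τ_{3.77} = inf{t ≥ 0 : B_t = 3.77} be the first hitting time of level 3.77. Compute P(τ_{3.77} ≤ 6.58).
P(τ_{3.77} ≤ 6.58) = 2(1 − Φ(3.77/√6.58)) = 2(1 − Φ(1.4697)) ≈ 0.1416

By the reflection principle for standard BM, P(τ_b ≤ t) = 2 · P(B_t ≥ b). Since B_t ~ N(0, t), P(B_t ≥ 3.77) = 1 − Φ(3.77/√t) = 1 − Φ(3.77/√6.58) = 1 − Φ(1.4697) ≈ 0.07082. Doubling: P(τ_{3.77} ≤ 6.58) ≈ 2 · 0.07082 = 0.14164 ≈ 0.1416.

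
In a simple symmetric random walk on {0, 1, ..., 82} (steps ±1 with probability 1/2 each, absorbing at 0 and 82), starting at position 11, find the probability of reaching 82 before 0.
P(hit 82 before 0) = 11/82

Let u_k = P(hit 82 before 0 | start at k). Then u_0 = 0, u_82 = 1, and u_k = u_{k-1}/2 + u_{k+1}/2 for 1 ≤ k ≤ 81. This harmonic recurrence is solved by u_k = k/82, giving u_11 = 11/82.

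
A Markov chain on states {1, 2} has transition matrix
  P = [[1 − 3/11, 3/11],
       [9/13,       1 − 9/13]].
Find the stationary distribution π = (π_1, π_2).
π_1 = 33/46, π_2 = 13/46

Solve πP = π with π_1 + π_2 = 1. From πP = π: π_1 · (1 − 3/11) + π_2 · 9/13 = π_1 ⇒ π_2 · 9/13 = π_1 · 3/11 ⇒ π_2/π_1 = (3/11)/(9/13) = 13/33. Together with π_1 + π_2 = 1:
  π_1 = (9/13)/(3/11 + 9/13) = (9/13)/(138/143) = 33/46,
  π_2 = (3/11)/(3/11 + 9/13) = (3/11)/(138/143) = 13/46.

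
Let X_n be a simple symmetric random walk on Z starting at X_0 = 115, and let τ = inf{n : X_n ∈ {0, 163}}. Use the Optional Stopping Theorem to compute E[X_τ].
E[X_τ] = 115

X_n is a martingale and τ is a bounded-mean stopping time (indeed τ is finite a.s. with bounded expectation since the walk is in a bounded region). By the OST, E[X_τ] = E[X_0] = 115. Equivalently: E[X_τ] = 163 · P(hit 163 first) + 0 · P(hit 0 first) = 163 · (115/163) = 115.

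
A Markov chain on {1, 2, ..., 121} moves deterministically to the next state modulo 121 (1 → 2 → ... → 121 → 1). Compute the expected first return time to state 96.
E[T_96 | X_0 = 96] = 121

The chain cycles deterministically, so starting at state 96 it returns in exactly 121 steps. Equivalently, the stationary distribution is uniform π_j = 1/121 for every state j, so by Kac's formula E[T_96] = 1/π_96 = 121.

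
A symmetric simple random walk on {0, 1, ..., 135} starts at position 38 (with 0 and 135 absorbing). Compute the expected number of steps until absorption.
E[τ | X_0 = 38] = 3686

Let v_k = E[τ | X_0 = k]. Boundary: v_0 = v_135 = 0. Recurrence: v_k = 1 + (v_{k-1} + v_{k+1})/2 for 1 ≤ k ≤ 134. The particular solution to v_k − (v_{k-1} + v_{k+1})/2 = 1 is v_k = −k^2. Adding homogeneous solution A + B k and matching boundaries gives v_k = k (135 − k). Substituting k = 38: v_38 = 38 · 97 = 3686.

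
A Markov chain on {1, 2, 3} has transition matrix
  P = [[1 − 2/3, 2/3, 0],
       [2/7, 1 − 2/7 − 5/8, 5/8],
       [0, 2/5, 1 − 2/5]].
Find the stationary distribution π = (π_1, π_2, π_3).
π = (48/335, 112/335, 35/67)

This is a birth-death chain on three states, which satisfies detailed balance: π_1 · P_{12} = π_2 · P_{21} and π_2 · P_{23} = π_3 · P_{32}.
From π_1 · 2/3 = π_2 · 2/7: π_2/π_1 = (2/3)/(2/7) = 7/3.
From π_2 · 5/8 = π_3 · 2/5: π_3/π_2 = (5/8)/(2/5) = 25/16.
Take π_1 proportional to 1; then unnormalized π = (1, 7/3, 175/48). Normalize by dividing by the sum 335/48:
  π = (48/335, 112/335, 35/67).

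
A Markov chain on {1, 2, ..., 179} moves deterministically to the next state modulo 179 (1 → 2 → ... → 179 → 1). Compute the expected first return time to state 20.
E[T_20 | X_0 = 20] = 179

The chain cycles deterministically, so starting at state 20 it returns in exactly 179 steps. Equivalently, the stationary distribution is uniform π_j = 1/179 for every state j, so by Kac's formula E[T_20] = 1/π_20 = 179.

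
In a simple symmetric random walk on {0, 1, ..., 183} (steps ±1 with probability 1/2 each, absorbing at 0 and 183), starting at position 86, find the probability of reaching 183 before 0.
P(hit 183 before 0) = 86/183

Let u_k = P(hit 183 before 0 | start at k). Then u_0 = 0, u_183 = 1, and u_k = u_{k-1}/2 + u_{k+1}/2 for 1 ≤ k ≤ 182. This harmonic recurrence is solved by u_k = k/183, giving u_86 = 86/183.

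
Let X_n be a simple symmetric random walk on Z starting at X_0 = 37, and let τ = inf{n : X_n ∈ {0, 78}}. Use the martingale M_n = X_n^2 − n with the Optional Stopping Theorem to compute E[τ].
E[τ] = 1517

M_n = X_n^2 − n is a martingale (since E[X_{n+1}^2 | F_n] = X_n^2 + 1). By OST (τ has finite mean in a bounded region), E[M_τ] = E[M_0] = X_0^2 − 0 = 37^2 = 1369. Also E[M_τ] = E[X_τ^2] − E[τ]. The walk exits at 0 or 78, with P(hit 78 first) = 37/78, so E[X_τ^2] = 78^2 · 37/78 + 0 = 2886. Thus E[τ] = E[X_τ^2] − E[M_τ] = 2886 − 1369 = 1517 = 37(78 − 37) = 1517.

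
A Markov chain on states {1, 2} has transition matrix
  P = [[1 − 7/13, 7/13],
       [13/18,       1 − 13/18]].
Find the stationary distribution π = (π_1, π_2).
π_1 = 169/295, π_2 = 126/295

Solve πP = π with π_1 + π_2 = 1. From πP = π: π_1 · (1 − 7/13) + π_2 · 13/18 = π_1 ⇒ π_2 · 13/18 = π_1 · 7/13 ⇒ π_2/π_1 = (7/13)/(13/18) = 126/169. Together with π_1 + π_2 = 1:
  π_1 = (13/18)/(7/13 + 13/18) = (13/18)/(295/234) = 169/295,
  π_2 = (7/13)/(7/13 + 13/18) = (7/13)/(295/234) = 126/295.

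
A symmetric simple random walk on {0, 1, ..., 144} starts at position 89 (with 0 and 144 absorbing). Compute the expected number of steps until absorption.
E[τ | X_0 = 89] = 4895

Let v_k = E[τ | X_0 = k]. Boundary: v_0 = v_144 = 0. Recurrence: v_k = 1 + (v_{k-1} + v_{k+1})/2 for 1 ≤ k ≤ 143. The particular solution to v_k − (v_{k-1} + v_{k+1})/2 = 1 is v_k = −k^2. Adding homogeneous solution A + B k and matching boundaries gives v_k = k (144 − k). Substituting k = 89: v_89 = 89 · 55 = 4895.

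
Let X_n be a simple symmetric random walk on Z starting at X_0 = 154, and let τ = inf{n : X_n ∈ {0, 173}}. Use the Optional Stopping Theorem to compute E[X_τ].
E[X_τ] = 154

X_n is a martingale and τ is a bounded-mean stopping time (indeed τ is finite a.s. with bounded expectation since the walk is in a bounded region). By the OST, E[X_τ] = E[X_0] = 154. Equivalently: E[X_τ] = 173 · P(hit 173 first) + 0 · P(hit 0 first) = 173 · (154/173) = 154.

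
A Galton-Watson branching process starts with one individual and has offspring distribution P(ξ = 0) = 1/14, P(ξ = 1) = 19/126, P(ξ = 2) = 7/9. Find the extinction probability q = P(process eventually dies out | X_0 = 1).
q = 9/98

The pgf is f(s) = 1/14 + 19/126·s + 7/9·s². The extinction probability q is the smallest fixed point of f in [0, 1]. Setting s = f(s):
  7/9·s² + (19/126 − 1)·s + 1/14 = 0
  7/9·s² − (1/14 + 7/9)·s + 1/14 = 0
which factors as (s − 1)·(7/9·s − 1/14) = 0, giving roots s = 1 and s = (1/14)/(7/9) = 9/98.
Mean offspring μ = 19/126 + 2·7/9 = 215/126 > 1 (supercritical), so q < 1. The extinction probability is the smaller root: q = (1/14)/(7/9) = 9/98.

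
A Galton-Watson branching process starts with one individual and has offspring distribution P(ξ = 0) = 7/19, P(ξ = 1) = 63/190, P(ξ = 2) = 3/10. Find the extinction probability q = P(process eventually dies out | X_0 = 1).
q = 1

Mean offspring μ = 0·7/19 + 1·63/190 + 2·3/10 = 177/190 ≤ 1. For μ ≤ 1 with offspring not concentrated at 1, the Galton-Watson process goes extinct almost surely, so q = 1.
(Algebraic check: The pgf is f(s) = 7/19 + 63/190·s + 3/10·s². The extinction probability q is the smallest fixed point of f in [0, 1]. Setting s = f(s):
  3/10·s² + (63/190 − 1)·s + 7/19 = 0
  3/10·s² − (7/19 + 3/10)·s + 7/19 = 0
which factors as (s − 1)·(3/10·s − 7/19) = 0, giving roots s = 1 and s = (7/19)/(3/10) = 70/57. Since 70/57 ≥ 1, the smallest root in [0, 1] is s = 1.)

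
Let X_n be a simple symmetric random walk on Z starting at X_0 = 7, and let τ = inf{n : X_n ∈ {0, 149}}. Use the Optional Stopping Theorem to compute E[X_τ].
E[X_τ] = 7

X_n is a martingale and τ is a bounded-mean stopping time (indeed τ is finite a.s. with bounded expectation since the walk is in a bounded region). By the OST, E[X_τ] = E[X_0] = 7. Equivalently: E[X_τ] = 149 · P(hit 149 first) + 0 · P(hit 0 first) = 149 · (7/149) = 7.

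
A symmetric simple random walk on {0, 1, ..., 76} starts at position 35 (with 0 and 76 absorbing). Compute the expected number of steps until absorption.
E[τ | X_0 = 35] = 1435

Let v_k = E[τ | X_0 = k]. Boundary: v_0 = v_76 = 0. Recurrence: v_k = 1 + (v_{k-1} + v_{k+1})/2 for 1 ≤ k ≤ 75. The particular solution to v_k − (v_{k-1} + v_{k+1})/2 = 1 is v_k = −k^2. Adding homogeneous solution A + B k and matching boundaries gives v_k = k (76 − k). Substituting k = 35: v_35 = 35 · 41 = 1435.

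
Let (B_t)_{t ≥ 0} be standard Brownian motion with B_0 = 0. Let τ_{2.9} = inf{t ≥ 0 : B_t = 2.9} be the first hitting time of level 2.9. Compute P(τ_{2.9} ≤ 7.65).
P(τ_{2.9} ≤ 7.65) = 2(1 − Φ(2.9/√7.65)) = 2(1 − Φ(1.0485)) ≈ 0.2944

By the reflection principle for standard BM, P(τ_b ≤ t) = 2 · P(B_t ≥ b). Since B_t ~ N(0, t), P(B_t ≥ 2.9) = 1 − Φ(2.9/√t) = 1 − Φ(2.9/√7.65) = 1 − Φ(1.0485) ≈ 0.14720. Doubling: P(τ_{2.9} ≤ 7.65) ≈ 2 · 0.14720 = 0.29440 ≈ 0.2944.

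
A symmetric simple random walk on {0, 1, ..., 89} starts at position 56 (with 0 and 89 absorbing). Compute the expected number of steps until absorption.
E[τ | X_0 = 56] = 1848

Let v_k = E[τ | X_0 = k]. Boundary: v_0 = v_89 = 0. Recurrence: v_k = 1 + (v_{k-1} + v_{k+1})/2 for 1 ≤ k ≤ 88. The particular solution to v_k − (v_{k-1} + v_{k+1})/2 = 1 is v_k = −k^2. Adding homogeneous solution A + B k and matching boundaries gives v_k = k (89 − k). Substituting k = 56: v_56 = 56 · 33 = 1848.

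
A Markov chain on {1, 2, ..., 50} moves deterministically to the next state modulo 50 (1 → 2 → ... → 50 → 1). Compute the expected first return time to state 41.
E[T_41 | X_0 = 41] = 50

The chain cycles deterministically, so starting at state 41 it returns in exactly 50 steps. Equivalently, the stationary distribution is uniform π_j = 1/50 for every state j, so by Kac's formula E[T_41] = 1/π_41 = 50.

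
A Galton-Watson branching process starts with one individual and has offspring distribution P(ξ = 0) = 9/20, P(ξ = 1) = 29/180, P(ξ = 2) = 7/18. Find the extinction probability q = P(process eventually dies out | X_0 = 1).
q = 1

Mean offspring μ = 0·9/20 + 1·29/180 + 2·7/18 = 169/180 ≤ 1. For μ ≤ 1 with offspring not concentrated at 1, the Galton-Watson process goes extinct almost surely, so q = 1.
(Algebraic check: The pgf is f(s) = 9/20 + 29/180·s + 7/18·s². The extinction probability q is the smallest fixed point of f in [0, 1]. Setting s = f(s):
  7/18·s² + (29/180 − 1)·s + 9/20 = 0
  7/18·s² − (9/20 + 7/18)·s + 9/20 = 0
which factors as (s − 1)·(7/18·s − 9/20) = 0, giving roots s = 1 and s = (9/20)/(7/18) = 81/70. Since 81/70 ≥ 1, the smallest root in [0, 1] is s = 1.)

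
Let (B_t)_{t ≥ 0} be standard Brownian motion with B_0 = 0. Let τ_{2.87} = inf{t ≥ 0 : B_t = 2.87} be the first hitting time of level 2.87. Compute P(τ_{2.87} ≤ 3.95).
P(τ_{2.87} ≤ 3.95) = 2(1 − Φ(2.87/√3.95)) = 2(1 − Φ(1.4441)) ≈ 0.1487

By the reflection principle for standard BM, P(τ_b ≤ t) = 2 · P(B_t ≥ b). Since B_t ~ N(0, t), P(B_t ≥ 2.87) = 1 − Φ(2.87/√t) = 1 − Φ(2.87/√3.95) = 1 − Φ(1.4441) ≈ 0.07436. Doubling: P(τ_{2.87} ≤ 3.95) ≈ 2 · 0.07436 = 0.14872 ≈ 0.1487.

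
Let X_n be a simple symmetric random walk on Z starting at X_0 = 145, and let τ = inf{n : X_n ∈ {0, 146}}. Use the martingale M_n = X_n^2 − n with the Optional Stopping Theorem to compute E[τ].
E[τ] = 145

M_n = X_n^2 − n is a martingale (since E[X_{n+1}^2 | F_n] = X_n^2 + 1). By OST (τ has finite mean in a bounded region), E[M_τ] = E[M_0] = X_0^2 − 0 = 145^2 = 21025. Also E[M_τ] = E[X_τ^2] − E[τ]. The walk exits at 0 or 146, with P(hit 146 first) = 145/146, so E[X_τ^2] = 146^2 · 145/146 + 0 = 21170. Thus E[τ] = E[X_τ^2] − E[M_τ] = 21170 − 21025 = 145 = 145(146 − 145) = 145.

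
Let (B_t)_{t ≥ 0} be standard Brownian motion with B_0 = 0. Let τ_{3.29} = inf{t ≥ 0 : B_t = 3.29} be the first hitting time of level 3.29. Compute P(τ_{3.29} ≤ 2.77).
P(τ_{3.29} ≤ 2.77) = 2(1 − Φ(3.29/√2.77)) = 2(1 − Φ(1.9768)) ≈ 0.0481

By the reflection principle for standard BM, P(τ_b ≤ t) = 2 · P(B_t ≥ b). Since B_t ~ N(0, t), P(B_t ≥ 3.29) = 1 − Φ(3.29/√t) = 1 − Φ(3.29/√2.77) = 1 − Φ(1.9768) ≈ 0.02403. Doubling: P(τ_{3.29} ≤ 2.77) ≈ 2 · 0.02403 = 0.04806 ≈ 0.0481.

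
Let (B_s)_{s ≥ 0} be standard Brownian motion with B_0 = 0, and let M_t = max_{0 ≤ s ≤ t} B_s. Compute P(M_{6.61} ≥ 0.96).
P(M_{6.61} ≥ 0.96) = 2·P(B_{6.61} ≥ 0.96) = 2(1 − Φ(0.96/√6.61)) ≈ 0.7089

By the reflection principle for Brownian motion, P(M_t ≥ a) = 2 · P(B_t ≥ a) for a ≥ 0. Since B_t ~ N(0, t), P(B_t ≥ 0.96) = 1 − Φ(0.96/√t) = 1 − Φ(0.96/√6.61) = 1 − Φ(0.3734). So
  P(M_{6.61} ≥ 0.96) = 2(1 − Φ(0.3734)) ≈ 0.7089.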